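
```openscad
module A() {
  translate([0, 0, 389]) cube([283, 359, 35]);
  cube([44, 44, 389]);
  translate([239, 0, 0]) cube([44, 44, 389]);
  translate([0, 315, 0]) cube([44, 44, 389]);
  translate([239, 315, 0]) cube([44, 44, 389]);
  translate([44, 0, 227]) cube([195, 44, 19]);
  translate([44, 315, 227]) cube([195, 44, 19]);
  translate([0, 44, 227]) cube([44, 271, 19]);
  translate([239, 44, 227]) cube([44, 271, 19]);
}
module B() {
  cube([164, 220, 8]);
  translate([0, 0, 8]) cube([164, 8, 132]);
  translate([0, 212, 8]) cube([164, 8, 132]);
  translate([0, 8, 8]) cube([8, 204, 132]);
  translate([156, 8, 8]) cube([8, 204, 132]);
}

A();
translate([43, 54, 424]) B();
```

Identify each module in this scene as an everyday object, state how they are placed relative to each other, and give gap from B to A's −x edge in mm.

The open box's min-x is at 43; the stool's min-x is 0; gap = 43 mm.

A is a stool. B is an open box. The open box is on top of the stool. The gap from the open box to the stool's −x edge is 43 mm.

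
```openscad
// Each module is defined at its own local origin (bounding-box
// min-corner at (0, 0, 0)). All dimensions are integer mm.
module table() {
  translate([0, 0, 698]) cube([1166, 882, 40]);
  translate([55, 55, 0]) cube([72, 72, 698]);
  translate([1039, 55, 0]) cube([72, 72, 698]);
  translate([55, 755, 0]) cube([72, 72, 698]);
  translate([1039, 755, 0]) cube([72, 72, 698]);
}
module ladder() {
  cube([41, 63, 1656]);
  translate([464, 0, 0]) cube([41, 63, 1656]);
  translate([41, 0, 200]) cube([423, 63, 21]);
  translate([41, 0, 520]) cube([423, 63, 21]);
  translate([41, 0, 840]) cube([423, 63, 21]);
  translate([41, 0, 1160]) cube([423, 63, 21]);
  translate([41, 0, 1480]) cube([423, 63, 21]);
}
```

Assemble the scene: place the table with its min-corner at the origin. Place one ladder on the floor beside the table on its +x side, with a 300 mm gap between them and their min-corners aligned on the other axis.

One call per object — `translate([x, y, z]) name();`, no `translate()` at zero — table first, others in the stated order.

table();
translate([1466, 0, 0]) ladder();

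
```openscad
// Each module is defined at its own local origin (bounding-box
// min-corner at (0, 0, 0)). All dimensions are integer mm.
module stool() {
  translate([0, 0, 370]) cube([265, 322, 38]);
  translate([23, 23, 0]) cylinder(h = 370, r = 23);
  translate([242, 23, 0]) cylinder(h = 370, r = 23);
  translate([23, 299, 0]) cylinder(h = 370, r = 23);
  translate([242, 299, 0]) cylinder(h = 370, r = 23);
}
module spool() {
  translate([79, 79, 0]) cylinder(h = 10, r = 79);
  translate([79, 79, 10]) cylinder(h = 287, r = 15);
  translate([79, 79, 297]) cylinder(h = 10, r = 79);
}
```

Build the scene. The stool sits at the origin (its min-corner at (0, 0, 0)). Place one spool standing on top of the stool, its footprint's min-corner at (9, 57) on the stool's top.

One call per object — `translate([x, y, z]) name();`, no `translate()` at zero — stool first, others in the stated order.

stool();
translate([9, 57, 408]) spool();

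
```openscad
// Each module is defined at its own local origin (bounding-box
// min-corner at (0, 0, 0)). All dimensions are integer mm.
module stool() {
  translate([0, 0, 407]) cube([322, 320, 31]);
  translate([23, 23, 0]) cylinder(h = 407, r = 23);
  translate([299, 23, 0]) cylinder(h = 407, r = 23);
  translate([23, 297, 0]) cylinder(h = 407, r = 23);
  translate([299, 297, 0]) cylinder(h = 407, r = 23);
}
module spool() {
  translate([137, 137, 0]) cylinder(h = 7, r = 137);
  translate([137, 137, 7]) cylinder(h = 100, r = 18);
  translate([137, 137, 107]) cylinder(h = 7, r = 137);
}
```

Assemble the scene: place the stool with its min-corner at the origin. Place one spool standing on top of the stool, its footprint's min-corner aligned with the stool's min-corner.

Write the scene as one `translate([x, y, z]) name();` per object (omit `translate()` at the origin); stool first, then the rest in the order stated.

stool();
translate([0, 0, 438]) spool();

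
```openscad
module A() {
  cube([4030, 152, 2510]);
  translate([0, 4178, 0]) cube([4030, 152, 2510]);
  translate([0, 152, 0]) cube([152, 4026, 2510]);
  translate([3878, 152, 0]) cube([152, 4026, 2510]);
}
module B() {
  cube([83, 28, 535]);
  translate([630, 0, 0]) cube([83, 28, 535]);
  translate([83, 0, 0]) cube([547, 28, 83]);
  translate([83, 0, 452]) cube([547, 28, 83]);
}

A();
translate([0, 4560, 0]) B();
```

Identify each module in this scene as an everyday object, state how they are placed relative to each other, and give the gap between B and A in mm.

The picture frame's nearest face is 230 mm from the house frame's +y face.

A is a house frame. B is a picture frame. The picture frame is on the floor beside the house frame on its +y side. The gap between the picture frame and the house frame is 230 mm.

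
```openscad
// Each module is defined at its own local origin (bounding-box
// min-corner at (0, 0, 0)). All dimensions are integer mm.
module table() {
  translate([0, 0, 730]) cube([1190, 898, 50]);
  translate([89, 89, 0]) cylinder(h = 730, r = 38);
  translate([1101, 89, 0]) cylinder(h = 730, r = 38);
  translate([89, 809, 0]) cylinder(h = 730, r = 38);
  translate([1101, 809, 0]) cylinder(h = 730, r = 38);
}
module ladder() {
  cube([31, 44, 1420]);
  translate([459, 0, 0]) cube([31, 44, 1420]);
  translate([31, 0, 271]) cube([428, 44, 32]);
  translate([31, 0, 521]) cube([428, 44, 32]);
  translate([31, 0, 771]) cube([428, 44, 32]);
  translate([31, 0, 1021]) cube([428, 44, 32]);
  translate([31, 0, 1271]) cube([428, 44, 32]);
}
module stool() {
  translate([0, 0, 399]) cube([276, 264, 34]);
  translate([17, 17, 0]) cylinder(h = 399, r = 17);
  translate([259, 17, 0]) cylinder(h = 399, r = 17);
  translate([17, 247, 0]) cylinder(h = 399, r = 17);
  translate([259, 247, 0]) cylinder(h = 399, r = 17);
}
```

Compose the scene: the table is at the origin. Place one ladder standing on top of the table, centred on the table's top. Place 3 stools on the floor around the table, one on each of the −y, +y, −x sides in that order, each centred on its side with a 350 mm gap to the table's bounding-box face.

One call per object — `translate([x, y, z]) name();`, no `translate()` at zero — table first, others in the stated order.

table();
translate([350, 427, 780]) ladder();
translate([457, -614, 0]) stool();
translate([457, 1248, 0]) stool();
translate([-626, 317, 0]) stool();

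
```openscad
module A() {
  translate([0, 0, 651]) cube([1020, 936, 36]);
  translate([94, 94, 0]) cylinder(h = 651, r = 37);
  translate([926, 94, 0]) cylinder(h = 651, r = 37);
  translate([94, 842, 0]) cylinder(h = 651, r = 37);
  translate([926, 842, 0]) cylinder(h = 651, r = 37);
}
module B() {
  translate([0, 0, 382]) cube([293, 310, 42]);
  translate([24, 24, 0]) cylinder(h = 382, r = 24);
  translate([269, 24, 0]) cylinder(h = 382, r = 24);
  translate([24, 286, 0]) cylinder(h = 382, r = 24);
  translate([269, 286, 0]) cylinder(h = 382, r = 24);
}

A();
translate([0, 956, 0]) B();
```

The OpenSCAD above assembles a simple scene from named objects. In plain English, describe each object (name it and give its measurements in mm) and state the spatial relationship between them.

A is a table with a 1020×936 mm rectangular top, 36 mm thick, top surface at z = 687 mm, supported by four round legs of 74 mm diameter, each leg's bounding box inset 57 mm from the nearest pair of top edges, running from the floor.

B is a four-legged stool. The seat is 293×310 mm, 42 mm thick, top at z = 424 mm. It stands on four round legs, each 48 mm in diameter, from z = 0 to the seat underside, each leg's axis is inset half a diameter from the nearest pair of seat edges (so the leg's bounding box is flush with the corner).

The stool is on the floor beside the table on its +y side.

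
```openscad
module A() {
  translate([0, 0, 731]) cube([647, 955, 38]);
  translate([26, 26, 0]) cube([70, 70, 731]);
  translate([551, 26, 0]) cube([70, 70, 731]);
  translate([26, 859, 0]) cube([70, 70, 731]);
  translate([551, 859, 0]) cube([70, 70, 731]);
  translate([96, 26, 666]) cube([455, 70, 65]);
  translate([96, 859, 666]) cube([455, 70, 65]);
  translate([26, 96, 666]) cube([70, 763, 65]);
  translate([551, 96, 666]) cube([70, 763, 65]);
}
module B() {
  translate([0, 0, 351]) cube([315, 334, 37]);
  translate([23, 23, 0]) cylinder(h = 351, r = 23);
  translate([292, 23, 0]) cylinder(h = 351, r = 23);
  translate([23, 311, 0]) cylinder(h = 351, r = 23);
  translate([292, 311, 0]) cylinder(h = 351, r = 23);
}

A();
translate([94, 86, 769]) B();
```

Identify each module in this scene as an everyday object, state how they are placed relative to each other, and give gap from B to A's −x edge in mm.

The stool's min-x is at 94; the table's min-x is 0; gap = 94 mm.

A is a table. B is a stool. The stool is on top of the table. The gap from the stool to the table's −x edge is 94 mm.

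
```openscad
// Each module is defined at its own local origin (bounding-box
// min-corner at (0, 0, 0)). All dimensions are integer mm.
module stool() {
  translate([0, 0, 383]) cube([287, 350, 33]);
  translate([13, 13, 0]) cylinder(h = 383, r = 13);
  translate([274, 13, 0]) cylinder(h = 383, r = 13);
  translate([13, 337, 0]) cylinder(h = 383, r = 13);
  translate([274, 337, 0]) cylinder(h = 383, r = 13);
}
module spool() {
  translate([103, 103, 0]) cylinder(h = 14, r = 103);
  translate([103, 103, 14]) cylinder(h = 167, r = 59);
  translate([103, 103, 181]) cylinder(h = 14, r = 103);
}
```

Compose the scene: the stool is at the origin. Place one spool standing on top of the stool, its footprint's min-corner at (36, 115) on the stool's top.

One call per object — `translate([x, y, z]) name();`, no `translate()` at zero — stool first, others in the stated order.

stool();
translate([36, 115, 416]) spool();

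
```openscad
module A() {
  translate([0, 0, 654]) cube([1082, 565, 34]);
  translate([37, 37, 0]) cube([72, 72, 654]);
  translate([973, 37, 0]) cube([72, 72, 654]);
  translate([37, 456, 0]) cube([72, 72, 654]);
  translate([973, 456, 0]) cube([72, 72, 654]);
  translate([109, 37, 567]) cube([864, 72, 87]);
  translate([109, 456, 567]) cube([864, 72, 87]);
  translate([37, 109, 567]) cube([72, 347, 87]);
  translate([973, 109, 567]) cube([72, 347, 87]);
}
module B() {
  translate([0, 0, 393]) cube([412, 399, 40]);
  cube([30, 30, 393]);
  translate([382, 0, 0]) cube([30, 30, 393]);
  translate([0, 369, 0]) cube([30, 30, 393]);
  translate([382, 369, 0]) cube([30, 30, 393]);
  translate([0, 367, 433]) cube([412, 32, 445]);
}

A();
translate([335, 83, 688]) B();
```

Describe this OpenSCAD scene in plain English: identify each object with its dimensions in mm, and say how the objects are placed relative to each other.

A is a rectangular dining table. The top is 1082×565×34 mm with its upper surface at z = 688 mm. It stands on four 72×72 mm square legs, each inset 37 mm from the nearest pair of top edges, running from the floor to the underside of the top. Four apron rails, 72 mm thick and 87 mm tall, run between adjacent legs with their top edges flush with the underside of the top and their outer faces flush with the legs' outer faces.

B is a chair: 412×399 mm seat, 40 mm thick, top at z = 433 mm, on four 30 mm square corner legs flush with the seat edges. A 32 mm thick backrest slab spans the full seat width, extending 445 mm above the seat top, its back face flush with the seat's +y edge.

The chair is on top of the table, centred.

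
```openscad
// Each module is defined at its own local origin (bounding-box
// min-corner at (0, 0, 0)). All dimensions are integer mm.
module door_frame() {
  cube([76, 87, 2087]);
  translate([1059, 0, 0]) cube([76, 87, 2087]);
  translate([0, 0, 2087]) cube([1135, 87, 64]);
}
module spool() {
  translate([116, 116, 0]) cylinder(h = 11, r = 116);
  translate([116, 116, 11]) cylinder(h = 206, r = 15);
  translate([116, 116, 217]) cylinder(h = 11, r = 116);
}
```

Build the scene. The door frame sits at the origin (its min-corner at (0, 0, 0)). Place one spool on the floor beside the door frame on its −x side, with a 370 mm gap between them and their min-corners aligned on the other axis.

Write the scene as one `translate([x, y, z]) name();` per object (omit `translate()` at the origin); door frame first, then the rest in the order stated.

door_frame();
translate([-602, 0, 0]) spool();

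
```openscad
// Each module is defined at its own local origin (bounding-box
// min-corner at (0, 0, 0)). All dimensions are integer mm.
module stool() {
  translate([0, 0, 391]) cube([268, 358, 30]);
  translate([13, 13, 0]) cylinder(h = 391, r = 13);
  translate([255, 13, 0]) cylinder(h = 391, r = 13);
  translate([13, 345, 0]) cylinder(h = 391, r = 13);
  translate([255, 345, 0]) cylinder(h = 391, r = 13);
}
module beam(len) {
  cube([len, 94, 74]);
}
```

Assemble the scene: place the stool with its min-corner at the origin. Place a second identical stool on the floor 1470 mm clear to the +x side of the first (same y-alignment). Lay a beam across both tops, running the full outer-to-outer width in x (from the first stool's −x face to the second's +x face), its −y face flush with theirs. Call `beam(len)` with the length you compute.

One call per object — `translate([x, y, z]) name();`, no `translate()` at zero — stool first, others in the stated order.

stool();
translate([1738, 0, 0]) stool();
translate([0, 0, 421]) beam(2006);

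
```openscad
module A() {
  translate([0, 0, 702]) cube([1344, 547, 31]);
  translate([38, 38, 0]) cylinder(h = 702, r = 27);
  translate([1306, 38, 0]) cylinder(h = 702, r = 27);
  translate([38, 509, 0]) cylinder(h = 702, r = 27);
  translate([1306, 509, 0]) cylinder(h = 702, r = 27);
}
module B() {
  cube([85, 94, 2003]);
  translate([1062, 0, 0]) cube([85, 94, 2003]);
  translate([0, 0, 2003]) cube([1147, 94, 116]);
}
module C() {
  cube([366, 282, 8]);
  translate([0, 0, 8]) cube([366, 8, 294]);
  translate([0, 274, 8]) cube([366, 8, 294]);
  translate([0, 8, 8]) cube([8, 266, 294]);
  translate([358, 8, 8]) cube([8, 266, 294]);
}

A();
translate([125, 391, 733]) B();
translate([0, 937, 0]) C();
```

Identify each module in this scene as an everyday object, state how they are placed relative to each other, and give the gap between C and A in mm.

The open box's nearest face is 390 mm from the table's +y face.

A is a table. B is a door frame. C is an open box. The door frame is on top of the table. The open box is on the floor beside the table on its +y side. The gap between the open box and the table is 390 mm.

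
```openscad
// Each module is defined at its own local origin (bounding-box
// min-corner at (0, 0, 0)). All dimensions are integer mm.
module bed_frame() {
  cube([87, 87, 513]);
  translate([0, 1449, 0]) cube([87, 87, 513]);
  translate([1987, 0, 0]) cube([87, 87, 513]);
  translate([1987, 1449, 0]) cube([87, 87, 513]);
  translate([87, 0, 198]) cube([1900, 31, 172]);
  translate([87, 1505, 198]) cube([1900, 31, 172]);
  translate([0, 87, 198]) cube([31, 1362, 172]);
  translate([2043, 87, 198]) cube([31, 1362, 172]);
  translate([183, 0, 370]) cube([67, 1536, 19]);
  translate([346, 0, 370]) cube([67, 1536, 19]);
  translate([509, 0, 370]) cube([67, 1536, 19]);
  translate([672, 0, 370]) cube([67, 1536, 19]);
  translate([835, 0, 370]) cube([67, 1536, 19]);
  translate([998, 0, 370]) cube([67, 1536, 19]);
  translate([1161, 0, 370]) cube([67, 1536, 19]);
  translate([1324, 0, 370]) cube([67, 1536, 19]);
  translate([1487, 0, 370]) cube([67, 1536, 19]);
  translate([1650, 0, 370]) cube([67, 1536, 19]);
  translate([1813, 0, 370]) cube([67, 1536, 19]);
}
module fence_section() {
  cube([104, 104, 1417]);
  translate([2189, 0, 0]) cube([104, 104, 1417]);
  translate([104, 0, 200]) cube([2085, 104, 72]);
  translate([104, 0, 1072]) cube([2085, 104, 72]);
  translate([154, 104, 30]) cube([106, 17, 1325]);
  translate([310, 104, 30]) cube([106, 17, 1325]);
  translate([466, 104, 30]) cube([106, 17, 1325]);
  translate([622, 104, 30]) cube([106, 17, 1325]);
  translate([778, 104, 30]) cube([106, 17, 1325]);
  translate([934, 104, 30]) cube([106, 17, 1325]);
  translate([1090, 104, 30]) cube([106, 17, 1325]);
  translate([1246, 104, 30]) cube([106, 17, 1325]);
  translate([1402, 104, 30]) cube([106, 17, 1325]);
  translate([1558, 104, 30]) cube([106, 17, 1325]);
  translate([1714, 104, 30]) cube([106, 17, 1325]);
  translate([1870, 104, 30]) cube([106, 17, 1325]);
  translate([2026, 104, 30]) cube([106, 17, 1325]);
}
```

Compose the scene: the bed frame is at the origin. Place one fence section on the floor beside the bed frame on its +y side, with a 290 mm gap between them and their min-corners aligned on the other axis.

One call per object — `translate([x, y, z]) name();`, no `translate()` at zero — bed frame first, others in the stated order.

bed_frame();
translate([0, 1826, 0]) fence_section();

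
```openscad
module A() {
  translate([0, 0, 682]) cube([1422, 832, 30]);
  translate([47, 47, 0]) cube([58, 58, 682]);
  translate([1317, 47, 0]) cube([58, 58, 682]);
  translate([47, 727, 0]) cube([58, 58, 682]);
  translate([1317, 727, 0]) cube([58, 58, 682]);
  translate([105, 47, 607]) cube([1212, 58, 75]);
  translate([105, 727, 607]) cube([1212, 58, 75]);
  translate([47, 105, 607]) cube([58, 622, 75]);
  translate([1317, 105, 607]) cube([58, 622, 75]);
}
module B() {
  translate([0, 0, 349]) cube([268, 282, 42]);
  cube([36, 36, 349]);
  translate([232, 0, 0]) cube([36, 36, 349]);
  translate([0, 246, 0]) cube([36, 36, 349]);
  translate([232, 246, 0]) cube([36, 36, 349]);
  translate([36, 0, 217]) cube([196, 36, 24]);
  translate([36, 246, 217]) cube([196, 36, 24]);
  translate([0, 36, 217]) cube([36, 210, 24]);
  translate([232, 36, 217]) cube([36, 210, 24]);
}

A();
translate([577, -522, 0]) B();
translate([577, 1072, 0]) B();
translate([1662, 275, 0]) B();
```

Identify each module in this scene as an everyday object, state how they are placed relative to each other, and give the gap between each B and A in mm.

A is a table. B is a stool. Three stools sit around the table at the −y, +y, +x sides. The gap between each stool and the table is 240 mm.

Each stool's nearest face is 240 mm from the table's bounding box.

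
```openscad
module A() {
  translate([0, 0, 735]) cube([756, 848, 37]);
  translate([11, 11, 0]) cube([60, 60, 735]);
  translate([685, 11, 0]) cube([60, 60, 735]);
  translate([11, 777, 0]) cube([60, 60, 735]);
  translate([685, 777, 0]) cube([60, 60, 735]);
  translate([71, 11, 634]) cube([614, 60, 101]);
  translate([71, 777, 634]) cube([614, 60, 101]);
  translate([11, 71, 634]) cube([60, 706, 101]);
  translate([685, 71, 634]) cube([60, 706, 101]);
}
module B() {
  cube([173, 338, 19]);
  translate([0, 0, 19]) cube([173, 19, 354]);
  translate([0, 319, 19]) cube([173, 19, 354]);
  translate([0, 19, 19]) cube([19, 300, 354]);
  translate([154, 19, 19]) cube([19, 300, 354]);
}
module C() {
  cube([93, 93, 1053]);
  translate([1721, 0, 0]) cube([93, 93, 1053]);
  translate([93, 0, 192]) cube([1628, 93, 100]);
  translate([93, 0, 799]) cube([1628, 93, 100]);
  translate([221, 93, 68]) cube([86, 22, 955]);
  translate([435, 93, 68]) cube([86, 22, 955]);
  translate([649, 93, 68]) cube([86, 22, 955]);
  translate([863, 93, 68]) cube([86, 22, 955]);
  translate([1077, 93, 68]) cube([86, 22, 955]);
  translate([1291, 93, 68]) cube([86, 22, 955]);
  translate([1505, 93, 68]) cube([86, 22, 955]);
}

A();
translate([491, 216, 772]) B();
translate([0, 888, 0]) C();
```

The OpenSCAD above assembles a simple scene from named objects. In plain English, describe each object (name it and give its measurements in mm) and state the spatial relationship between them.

A is a rectangular dining table. The top is 756×848×37 mm with its upper surface at z = 772 mm. It stands on four 60×60 mm square legs, each inset 11 mm from the nearest pair of top edges, running from the floor to the underside of the top. Four apron rails, 60 mm thick and 101 mm tall, run between adjacent legs with their top edges flush with the underside of the top and their outer faces flush with the legs' outer faces.

B is an open storage box with external size 173×338×373 mm and wall thickness 19 mm (the base is also 19 mm thick). The base covers the whole footprint; the four walls stand on the base, with the y-facing walls full-width and the x-facing walls fitting between their inner faces.

C is a fence section. Two 93×93 mm posts, 1053 mm tall, stand on the floor with a clear span of 1628 mm between their inner faces. Two horizontal rails of 93×100 mm section span the gap between the posts with their undersides at z = 192 mm and z = 799 mm, flush with the posts' −y face. 7 pickets, each 86 mm wide, 22 mm thick and 955 mm tall, are fixed to the +y face of the rails with their bottoms at z = 68 mm, evenly spaced across the span with equal gaps (rounded down to the nearest mm) at the −x end and between each pair — any rounding remainder accumulates at the +x end.

The open box is on top of the table. The fence section is on the floor beside the table on its +y side.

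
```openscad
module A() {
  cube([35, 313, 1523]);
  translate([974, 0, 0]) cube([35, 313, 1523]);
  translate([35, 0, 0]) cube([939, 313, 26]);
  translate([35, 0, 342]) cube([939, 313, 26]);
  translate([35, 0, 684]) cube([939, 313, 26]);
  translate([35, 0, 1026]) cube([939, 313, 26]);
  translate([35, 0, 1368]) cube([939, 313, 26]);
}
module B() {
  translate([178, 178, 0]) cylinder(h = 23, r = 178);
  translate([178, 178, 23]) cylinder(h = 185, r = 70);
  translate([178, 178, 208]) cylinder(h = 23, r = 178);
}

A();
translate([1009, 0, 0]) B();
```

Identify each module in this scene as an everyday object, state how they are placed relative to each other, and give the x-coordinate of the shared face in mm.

The bookshelf's +x face and the spool's −x face are both at x = 1009 mm.

A is a bookshelf. B is a spool. The spool is against the bookshelf's +x side, with their −y faces flush. The x-coordinate of the shared face is 1009 mm.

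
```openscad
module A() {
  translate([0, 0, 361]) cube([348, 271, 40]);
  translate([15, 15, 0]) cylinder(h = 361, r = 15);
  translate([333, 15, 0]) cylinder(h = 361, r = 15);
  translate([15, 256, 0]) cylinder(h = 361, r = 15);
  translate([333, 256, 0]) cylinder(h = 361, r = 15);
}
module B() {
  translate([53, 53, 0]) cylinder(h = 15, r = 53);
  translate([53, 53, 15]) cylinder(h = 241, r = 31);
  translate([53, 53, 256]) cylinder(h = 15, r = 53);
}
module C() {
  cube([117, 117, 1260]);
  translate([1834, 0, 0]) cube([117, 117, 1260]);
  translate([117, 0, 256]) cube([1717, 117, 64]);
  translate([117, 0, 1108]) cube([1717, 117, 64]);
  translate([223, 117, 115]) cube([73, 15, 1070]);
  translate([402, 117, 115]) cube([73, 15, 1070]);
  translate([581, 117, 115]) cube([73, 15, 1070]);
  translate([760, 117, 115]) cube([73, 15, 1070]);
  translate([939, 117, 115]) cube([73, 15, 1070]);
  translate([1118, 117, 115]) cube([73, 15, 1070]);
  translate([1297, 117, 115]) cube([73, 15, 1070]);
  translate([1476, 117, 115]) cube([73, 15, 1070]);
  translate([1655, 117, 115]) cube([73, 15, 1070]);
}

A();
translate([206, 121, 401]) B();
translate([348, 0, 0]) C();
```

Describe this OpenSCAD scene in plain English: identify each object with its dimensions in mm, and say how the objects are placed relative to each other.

A is a four-legged stool. The seat is 348×271 mm, 40 mm thick, top at z = 401 mm. It stands on four round legs, each 30 mm in diameter, from z = 0 to the seat underside, each leg's axis is inset half a diameter from the nearest pair of seat edges (so the leg's bounding box is flush with the corner).

B is a spool: two coaxial disc flanges of radius 53 mm and thickness 15 mm, joined by a core cylinder of radius 31 mm and height 241 mm. The lower flange rests on z = 0 and the three cylinders share a vertical axis.

C is a fence section. Two 117×117 mm posts, 1260 mm tall, stand on the floor with a clear span of 1717 mm between their inner faces. Two horizontal rails of 117×64 mm section span the gap between the posts with their undersides at z = 256 mm and z = 1108 mm, flush with the posts' −y face. 9 pickets, each 73 mm wide, 15 mm thick and 1070 mm tall, are fixed to the +y face of the rails with their bottoms at z = 115 mm, evenly spaced across the span with equal gaps (rounded down to the nearest mm) at the −x end and between each pair — any rounding remainder accumulates at the +x end.

The spool is on top of the stool. The fence section is against the stool's +x side, with their −y faces flush.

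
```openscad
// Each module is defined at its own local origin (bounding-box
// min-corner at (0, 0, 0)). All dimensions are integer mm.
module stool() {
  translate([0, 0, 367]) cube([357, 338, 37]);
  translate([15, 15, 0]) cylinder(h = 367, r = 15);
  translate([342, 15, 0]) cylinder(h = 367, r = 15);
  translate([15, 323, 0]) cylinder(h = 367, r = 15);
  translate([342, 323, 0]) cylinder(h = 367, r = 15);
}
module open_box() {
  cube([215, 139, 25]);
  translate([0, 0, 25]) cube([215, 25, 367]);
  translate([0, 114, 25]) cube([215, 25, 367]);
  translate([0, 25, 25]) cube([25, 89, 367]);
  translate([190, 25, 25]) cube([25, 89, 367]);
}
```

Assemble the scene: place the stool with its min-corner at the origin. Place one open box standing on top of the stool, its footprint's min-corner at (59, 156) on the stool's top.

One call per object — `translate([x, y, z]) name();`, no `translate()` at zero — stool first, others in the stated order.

stool();
translate([59, 156, 404]) open_box();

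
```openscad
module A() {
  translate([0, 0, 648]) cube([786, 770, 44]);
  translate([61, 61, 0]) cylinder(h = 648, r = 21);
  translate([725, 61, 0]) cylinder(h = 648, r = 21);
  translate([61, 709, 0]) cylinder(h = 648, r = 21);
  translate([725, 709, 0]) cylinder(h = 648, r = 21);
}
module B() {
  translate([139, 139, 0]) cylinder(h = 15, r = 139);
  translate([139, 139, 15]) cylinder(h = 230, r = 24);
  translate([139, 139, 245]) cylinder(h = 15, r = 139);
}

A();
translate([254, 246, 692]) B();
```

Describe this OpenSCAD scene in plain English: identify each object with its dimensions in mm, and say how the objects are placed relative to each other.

A is a rectangular dining table. The top is 786×770×44 mm with its upper surface at z = 692 mm. It stands on four round legs of 42 mm diameter, each leg's bounding box inset 40 mm from the nearest pair of top edges, running from the floor to the underside of the top.

B is a spool: two coaxial disc flanges of radius 139 mm and thickness 15 mm, joined by a core cylinder of radius 24 mm and height 230 mm. The lower flange rests on z = 0 and the three cylinders share a vertical axis.

The spool is on top of the table, centred.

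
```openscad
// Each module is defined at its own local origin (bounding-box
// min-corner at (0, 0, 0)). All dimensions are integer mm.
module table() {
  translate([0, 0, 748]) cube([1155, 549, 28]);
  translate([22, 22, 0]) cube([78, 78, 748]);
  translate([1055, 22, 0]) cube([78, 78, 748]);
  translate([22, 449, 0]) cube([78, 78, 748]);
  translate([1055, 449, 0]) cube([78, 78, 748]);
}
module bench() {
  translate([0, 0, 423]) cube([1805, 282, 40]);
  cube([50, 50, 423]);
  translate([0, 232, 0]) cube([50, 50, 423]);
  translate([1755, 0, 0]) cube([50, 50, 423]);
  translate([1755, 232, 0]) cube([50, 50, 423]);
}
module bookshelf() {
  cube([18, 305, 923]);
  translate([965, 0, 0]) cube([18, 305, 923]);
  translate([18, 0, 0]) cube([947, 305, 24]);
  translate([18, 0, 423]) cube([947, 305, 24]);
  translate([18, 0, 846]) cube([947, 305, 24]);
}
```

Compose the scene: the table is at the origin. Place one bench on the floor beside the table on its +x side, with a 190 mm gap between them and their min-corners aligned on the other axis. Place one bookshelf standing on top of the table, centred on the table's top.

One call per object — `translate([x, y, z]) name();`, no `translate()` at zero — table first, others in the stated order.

table();
translate([1345, 0, 0]) bench();
translate([86, 122, 776]) bookshelf();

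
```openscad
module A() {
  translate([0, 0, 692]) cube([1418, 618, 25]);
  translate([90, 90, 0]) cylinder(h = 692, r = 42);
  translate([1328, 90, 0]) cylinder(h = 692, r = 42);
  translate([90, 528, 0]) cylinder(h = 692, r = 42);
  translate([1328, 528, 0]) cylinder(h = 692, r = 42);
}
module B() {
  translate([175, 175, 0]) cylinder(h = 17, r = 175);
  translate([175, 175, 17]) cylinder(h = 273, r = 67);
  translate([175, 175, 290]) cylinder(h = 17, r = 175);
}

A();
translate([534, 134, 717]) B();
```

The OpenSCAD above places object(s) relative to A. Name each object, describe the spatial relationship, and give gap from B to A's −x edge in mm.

The spool's min-x is at 534; the table's min-x is 0; gap = 534 mm.

A is a table. B is a spool. The spool is on top of the table, centred. The gap from the spool to the table's −x edge is 534 mm.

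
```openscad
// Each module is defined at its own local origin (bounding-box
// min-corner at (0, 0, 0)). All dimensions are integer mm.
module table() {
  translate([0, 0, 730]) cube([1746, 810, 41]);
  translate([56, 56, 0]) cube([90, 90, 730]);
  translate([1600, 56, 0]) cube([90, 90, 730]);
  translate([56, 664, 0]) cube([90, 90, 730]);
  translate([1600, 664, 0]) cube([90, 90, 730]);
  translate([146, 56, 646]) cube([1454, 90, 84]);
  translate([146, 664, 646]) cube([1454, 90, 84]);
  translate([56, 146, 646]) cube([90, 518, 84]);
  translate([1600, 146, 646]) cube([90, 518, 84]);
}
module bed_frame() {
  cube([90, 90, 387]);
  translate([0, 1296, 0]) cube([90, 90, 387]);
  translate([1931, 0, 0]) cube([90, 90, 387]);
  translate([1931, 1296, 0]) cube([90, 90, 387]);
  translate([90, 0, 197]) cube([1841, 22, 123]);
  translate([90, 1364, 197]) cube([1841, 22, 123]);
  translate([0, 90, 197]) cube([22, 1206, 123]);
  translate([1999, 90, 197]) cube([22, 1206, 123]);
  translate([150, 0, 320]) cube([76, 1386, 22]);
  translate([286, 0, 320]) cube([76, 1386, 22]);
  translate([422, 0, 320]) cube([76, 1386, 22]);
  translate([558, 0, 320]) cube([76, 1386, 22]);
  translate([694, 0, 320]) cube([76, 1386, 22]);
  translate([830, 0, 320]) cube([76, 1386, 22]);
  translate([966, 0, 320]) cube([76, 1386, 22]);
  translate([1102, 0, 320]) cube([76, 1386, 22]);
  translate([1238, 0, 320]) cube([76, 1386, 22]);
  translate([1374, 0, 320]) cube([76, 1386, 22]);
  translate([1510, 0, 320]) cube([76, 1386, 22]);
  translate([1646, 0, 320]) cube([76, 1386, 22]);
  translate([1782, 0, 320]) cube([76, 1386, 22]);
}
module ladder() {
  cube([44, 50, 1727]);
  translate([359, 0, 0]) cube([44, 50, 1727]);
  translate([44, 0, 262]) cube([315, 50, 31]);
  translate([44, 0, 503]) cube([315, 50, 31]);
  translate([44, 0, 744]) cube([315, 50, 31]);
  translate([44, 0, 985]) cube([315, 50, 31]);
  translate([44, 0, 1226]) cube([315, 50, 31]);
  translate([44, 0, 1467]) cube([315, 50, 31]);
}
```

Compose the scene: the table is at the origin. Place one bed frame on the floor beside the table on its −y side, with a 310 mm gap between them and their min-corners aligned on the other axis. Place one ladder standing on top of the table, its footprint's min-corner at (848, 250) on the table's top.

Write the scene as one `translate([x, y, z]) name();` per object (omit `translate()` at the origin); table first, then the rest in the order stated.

table();
translate([0, -1696, 0]) bed_frame();
translate([848, 250, 771]) ladder();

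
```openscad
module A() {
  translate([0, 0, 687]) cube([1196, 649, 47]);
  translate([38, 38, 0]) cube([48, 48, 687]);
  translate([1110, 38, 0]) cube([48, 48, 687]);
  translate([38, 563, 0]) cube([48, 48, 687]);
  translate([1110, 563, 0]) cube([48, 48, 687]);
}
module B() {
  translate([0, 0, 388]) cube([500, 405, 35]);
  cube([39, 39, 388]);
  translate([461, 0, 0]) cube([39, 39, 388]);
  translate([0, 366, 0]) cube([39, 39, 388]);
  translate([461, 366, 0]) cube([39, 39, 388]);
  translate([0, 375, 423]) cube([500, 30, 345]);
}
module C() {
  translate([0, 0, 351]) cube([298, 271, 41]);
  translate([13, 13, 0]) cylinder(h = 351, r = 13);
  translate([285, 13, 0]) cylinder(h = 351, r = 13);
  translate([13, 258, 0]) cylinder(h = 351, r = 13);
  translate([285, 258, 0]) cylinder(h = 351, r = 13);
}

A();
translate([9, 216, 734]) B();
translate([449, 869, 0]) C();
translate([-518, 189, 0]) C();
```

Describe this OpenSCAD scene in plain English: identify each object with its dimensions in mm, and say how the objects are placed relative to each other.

A is a table: top 1196 mm (x) × 649 mm (y), 47 mm thick, upper face at z = 734 mm, on four 48×48 mm square legs, each inset 38 mm from the nearest pair of top edges, running from z = 0 to the bottom of the top.

B is a chair: 500×405 mm seat, 35 mm thick, top at z = 423 mm, on four 39 mm square corner legs flush with the seat edges. A 30 mm thick backrest slab spans the full seat width, extending 345 mm above the seat top, its back face flush with the seat's +y edge.

C is a four-legged stool. The seat is 298×271 mm, 41 mm thick, top at z = 392 mm. It stands on four round legs, each 26 mm in diameter, from z = 0 to the seat underside, each leg's axis is inset half a diameter from the nearest pair of seat edges (so the leg's bounding box is flush with the corner).

The chair is on top of the table. Two stools sit around the table at the +y, −x sides.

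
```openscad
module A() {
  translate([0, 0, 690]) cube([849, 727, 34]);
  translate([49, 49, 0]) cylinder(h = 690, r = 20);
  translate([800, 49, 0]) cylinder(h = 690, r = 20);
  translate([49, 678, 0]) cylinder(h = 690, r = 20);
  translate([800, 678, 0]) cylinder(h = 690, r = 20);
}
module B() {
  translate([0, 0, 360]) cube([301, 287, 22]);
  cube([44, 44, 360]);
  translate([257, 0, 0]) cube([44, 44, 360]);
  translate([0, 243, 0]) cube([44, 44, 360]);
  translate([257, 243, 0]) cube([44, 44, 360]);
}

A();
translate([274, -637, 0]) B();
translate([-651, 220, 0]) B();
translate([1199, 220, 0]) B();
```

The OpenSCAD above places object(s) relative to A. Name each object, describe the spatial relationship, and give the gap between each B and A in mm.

Each stool's nearest face is 350 mm from the table's bounding box.

A is a table. B is a stool. Three stools sit around the table at the −y, −x, +x sides. The gap between each stool and the table is 350 mm.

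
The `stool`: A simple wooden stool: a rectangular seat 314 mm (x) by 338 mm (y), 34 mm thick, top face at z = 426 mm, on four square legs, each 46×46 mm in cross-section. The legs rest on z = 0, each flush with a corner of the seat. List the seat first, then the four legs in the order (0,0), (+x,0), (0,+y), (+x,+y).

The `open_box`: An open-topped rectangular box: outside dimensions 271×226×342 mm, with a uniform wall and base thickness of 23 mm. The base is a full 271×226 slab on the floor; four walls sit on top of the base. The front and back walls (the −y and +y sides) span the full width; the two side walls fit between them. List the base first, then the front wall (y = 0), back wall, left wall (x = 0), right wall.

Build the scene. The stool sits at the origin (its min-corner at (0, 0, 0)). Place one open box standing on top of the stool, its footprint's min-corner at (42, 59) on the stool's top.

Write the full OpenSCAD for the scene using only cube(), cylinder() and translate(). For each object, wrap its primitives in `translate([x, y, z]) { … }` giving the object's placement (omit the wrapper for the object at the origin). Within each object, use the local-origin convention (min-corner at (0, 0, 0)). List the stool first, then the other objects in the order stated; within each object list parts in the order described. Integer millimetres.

translate([0, 0, 392]) cube([314, 338, 34]);
cube([46, 46, 392]);
translate([268, 0, 0]) cube([46, 46, 392]);
translate([0, 292, 0]) cube([46, 46, 392]);
translate([268, 292, 0]) cube([46, 46, 392]);
translate([42, 59, 426]) {
  cube([271, 226, 23]);
  translate([0, 0, 23]) cube([271, 23, 319]);
  translate([0, 203, 23]) cube([271, 23, 319]);
  translate([0, 23, 23]) cube([23, 180, 319]);
  translate([248, 23, 23]) cube([23, 180, 319]);
}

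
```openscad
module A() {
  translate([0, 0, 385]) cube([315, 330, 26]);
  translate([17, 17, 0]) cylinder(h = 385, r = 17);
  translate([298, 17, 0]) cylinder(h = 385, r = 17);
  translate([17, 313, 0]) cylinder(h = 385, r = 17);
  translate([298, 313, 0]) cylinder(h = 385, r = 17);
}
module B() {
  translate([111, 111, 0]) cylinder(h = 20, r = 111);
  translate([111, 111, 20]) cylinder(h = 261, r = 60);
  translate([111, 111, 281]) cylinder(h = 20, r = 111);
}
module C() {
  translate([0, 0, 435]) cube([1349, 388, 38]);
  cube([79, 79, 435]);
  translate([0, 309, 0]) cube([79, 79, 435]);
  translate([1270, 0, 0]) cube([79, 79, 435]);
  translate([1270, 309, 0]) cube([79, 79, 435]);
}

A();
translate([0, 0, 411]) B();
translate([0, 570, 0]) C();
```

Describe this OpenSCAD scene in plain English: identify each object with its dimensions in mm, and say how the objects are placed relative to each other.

A is a four-legged stool. The seat is 315×330 mm, 26 mm thick, top at z = 411 mm. It stands on four round legs, each 34 mm in diameter, from z = 0 to the seat underside, each leg's axis is inset half a diameter from the nearest pair of seat edges (so the leg's bounding box is flush with the corner).

B is a spool: two coaxial disc flanges of radius 111 mm and thickness 20 mm, joined by a core cylinder of radius 60 mm and height 261 mm. The lower flange rests on z = 0 and the three cylinders share a vertical axis.

C is a bench: a 1349×388 mm seat slab, 38 mm thick, top at z = 473 mm, on four 79×79 mm square legs flush with the seat corners and standing on z = 0.

The spool is on top of the stool. The bench is on the floor beside the stool on its +y side.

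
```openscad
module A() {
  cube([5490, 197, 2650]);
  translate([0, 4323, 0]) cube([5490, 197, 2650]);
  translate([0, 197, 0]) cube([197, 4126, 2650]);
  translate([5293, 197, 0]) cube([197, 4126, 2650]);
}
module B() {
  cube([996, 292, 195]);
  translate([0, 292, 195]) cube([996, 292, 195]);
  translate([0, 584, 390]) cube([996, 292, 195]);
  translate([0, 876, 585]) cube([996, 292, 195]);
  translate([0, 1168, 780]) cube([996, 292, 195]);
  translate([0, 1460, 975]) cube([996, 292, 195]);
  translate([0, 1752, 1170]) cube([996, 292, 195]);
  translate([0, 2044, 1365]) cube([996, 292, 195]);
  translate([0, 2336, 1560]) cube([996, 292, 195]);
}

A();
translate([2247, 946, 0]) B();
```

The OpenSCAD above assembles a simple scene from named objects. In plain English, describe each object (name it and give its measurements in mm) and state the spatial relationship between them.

A is the wall frame of a small rectangular building: four walls, each 2650 mm tall and 197 mm thick, enclosing a footprint 5490 mm (x) by 4520 mm (y) outside-to-outside, with no floor or roof. The front and back walls (the −y and +y sides) span the full width; the two side walls fit between them.

B is a straight staircase of 9 solid steps. Each step is 996 mm wide (x), 292 mm deep (y, the going) and 195 mm tall (the rise). The first step rests on the floor; each subsequent step sits one going further in +y and one rise higher in +z, directly behind and above the previous step with no overlap.

The staircase sits inside the house frame, centred.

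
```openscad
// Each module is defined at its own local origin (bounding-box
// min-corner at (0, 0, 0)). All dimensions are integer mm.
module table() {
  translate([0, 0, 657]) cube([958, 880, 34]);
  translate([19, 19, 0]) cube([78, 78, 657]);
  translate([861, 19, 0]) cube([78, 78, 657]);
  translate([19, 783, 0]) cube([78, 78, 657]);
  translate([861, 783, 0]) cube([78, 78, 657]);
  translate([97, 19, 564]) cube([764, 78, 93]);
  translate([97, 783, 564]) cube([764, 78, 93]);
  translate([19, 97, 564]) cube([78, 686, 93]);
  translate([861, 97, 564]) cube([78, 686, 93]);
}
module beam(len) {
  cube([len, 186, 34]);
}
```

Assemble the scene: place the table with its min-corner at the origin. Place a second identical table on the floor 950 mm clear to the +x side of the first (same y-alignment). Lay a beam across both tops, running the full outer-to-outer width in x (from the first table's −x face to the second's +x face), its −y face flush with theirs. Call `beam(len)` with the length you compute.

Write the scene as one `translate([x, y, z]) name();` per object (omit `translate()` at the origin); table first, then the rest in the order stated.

table();
translate([1908, 0, 0]) table();
translate([0, 0, 691]) beam(2866);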